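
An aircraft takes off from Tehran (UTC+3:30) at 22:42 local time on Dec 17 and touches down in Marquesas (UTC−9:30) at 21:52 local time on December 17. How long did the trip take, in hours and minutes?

12 hours 10 minutes

Departure in UTC: 22:42 − 3:30 = 19:12 on Dec 17.
Arrival in UTC: 21:52 + 9:30 = 07:22 on Dec 18.
Elapsed = 07:22 − 19:12 (+1 day) = 12 hours 10 minutes.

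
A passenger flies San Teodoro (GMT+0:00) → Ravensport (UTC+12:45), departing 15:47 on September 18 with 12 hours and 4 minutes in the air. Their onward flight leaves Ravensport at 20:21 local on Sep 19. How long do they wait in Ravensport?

3 hours 45 minutes

San Teodoro is at UTC+0, so departure is already 15:47 UTC on Sep 18.
Add 12 hours and 4 minutes flight time → 03:51 UTC (Sep 19).
Ravensport is UTC+12:45, so local arrival = 03:51 + 12:45 = 16:36 on Sep 19.
Layover = 20:21 − 16:36 = 3 hours 45 minutes.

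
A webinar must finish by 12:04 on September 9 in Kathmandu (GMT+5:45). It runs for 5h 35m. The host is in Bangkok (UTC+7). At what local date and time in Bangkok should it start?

Target end time in UTC: 12:04 − 5:45 = 06:19 on Sep 9.
Subtract 5 hours and 35 minutes → start 00:44 UTC on Sep 9.
Bangkok is UTC+7:00: 00:44 + 7:00 = 07:44 on Sep 9.

07:44 on Sep 9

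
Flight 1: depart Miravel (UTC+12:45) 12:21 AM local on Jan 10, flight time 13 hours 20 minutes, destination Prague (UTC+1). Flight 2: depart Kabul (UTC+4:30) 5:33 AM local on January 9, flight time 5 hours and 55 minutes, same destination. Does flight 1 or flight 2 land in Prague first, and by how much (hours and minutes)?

Flight 1 in UTC: 12:21 AM − 12:45 = 11:36 AM on Jan 9.
+13 hours 20 minutes → arrive 12:56 AM UTC on Jan 10.
Flight 2 in UTC: 5:33 AM − 4:30 = 1:03 AM on Jan 9.
+5 hours and 55 minutes → arrive 6:58 AM UTC on Jan 9.
Flight 2 lands earlier by 17 hours 58 minutes.

the second, by 17 hours 58 minutes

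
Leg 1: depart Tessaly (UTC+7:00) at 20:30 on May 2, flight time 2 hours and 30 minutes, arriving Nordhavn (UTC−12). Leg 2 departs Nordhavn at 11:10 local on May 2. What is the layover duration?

7 hours 10 minutes

Convert departure to UTC: 20:30 − 7:00 = 13:30 UTC on May 2.
Add 2 hours and 30 minutes flight time → 16:00 UTC.
Nordhavn is UTC−12:00, so local arrival = 16:00 − 12:00 = 04:00 on May 2.
Layover = 11:10 − 04:00 = 7 hours 10 minutes.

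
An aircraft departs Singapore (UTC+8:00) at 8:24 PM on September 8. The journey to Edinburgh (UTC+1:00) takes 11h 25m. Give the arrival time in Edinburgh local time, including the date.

12:49 AM on September 9

Convert departure to UTC: 8:24 PM − 8:00 = 12:24 PM UTC on Sep 8.
Add 11 hours and 25 minutes travel time → 11:49 PM UTC.
Edinburgh is UTC+1:00, so local arrival = 11:49 PM + 1:00 = 12:49 AM on Sep 9.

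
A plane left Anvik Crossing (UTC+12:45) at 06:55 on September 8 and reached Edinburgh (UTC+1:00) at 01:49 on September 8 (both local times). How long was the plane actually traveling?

Departure in UTC: 06:55 − 12:45 = 18:10 on Sep 7.
Arrival in UTC: 01:49 − 1:00 = 00:49 on Sep 8.
Elapsed = 00:49 − 18:10 (+1 day) = 6 hours 39 minutes.

6 hours 39 minutes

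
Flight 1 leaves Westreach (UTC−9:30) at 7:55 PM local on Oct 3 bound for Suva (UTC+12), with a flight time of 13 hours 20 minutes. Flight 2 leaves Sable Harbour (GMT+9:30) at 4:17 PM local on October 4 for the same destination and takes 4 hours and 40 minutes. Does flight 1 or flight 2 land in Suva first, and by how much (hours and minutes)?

Flight 1 in UTC: 7:55 PM + 9:30 = 5:25 AM on Oct 4.
+13 hours 20 minutes → arrive 6:45 PM UTC on Oct 4.
Flight 2 in UTC: 4:17 PM − 9:30 = 6:47 AM on Oct 4.
+4 hours 40 minutes → arrive 11:27 AM UTC on Oct 4.
Flight 2 lands earlier by 7 hours 18 minutes.

the second, by 7 hours 18 minutes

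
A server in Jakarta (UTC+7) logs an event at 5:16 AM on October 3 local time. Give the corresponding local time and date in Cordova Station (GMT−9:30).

In UTC: 5:16 AM − 7:00 = 10:16 PM on Oct 2.
Cordova Station is UTC−9:30: 10:16 PM − 9:30 = 12:46 PM on Oct 2.

12:46 PM on October 2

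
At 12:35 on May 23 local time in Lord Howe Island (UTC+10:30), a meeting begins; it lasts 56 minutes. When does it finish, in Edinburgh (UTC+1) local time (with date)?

Convert start to UTC: 12:35 − 10:30 = 02:05 UTC on May 23.
Add 56 minutes duration → 03:01 UTC.
Edinburgh is UTC+1:00, so local end time = 03:01 + 1:00 = 04:01 on May 23.

04:01 on May 23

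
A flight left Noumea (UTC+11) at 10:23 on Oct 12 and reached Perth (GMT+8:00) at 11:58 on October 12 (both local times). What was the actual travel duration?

Perth is 3:00 behind Noumea.
Clock-face elapsed time (ignoring zones) is 1 hour 35 minutes.
Actual elapsed = 1 hour 35 minutes + 3:00 = 4 hours 35 minutes.

4 hours 35 minutes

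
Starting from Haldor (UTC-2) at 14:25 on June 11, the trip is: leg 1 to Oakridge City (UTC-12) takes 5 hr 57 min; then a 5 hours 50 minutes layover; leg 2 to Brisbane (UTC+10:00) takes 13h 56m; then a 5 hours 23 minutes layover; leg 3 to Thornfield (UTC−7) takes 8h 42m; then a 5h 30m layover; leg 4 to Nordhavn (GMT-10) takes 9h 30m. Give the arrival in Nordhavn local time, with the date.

Convert departure to UTC: 14:25 + 2:00 = 16:25 UTC on Jun 11.
Add 5 hours 57 minutes leg 1 → 22:22 UTC.
Add 5 hours and 50 minutes layover in Oakridge City → 04:12 UTC (Jun 12).
Add 13 hours and 56 minutes leg 2 → 18:08 UTC.
Add 5 hours and 23 minutes layover in Brisbane → 23:31 UTC.
Add 8 hours and 42 minutes leg 3 → 08:13 UTC (Jun 13).
Add 5 hours and 30 minutes layover in Thornfield → 13:43 UTC.
Add 9 hours and 30 minutes leg 4 → 23:13 UTC.
Nordhavn is UTC−10:00, so local arrival = 23:13 − 10:00 = 13:13 on Jun 13.

13:13 on June 13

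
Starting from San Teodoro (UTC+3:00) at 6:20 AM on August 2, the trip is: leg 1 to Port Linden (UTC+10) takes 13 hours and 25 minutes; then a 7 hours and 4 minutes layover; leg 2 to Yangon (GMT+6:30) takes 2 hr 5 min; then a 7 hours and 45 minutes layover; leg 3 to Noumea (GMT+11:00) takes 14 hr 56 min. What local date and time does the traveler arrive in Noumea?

11:35 AM on August 4

Convert departure to UTC: 6:20 AM − 3:00 = 3:20 AM UTC on Aug 2.
Add 13 hours 25 minutes leg 1 → 4:45 PM UTC.
Add 7 hours 4 minutes layover in Port Linden → 11:49 PM UTC.
Add 2 hours 5 minutes leg 2 → 1:54 AM UTC (Aug 3).
Add 7 hours 45 minutes layover in Yangon → 9:39 AM UTC.
Add 14 hours and 56 minutes leg 3 → 12:35 AM UTC (Aug 4).
Noumea is UTC+11:00, so local arrival = 12:35 AM + 11:00 = 11:35 AM on Aug 4.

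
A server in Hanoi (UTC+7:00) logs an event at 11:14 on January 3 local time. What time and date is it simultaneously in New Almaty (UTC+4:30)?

08:44 on Jan 3

New Almaty is 2:30 behind Hanoi.
Shift by the zone difference: 11:14 − 2:30 = 08:44 on Jan 3 in New Almaty.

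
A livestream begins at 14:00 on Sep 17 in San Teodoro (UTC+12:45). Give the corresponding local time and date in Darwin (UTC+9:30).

10:45 on September 17

Darwin is 3:15 behind San Teodoro.
Shift by the zone difference: 14:00 − 3:15 = 10:45 on Sep 17 in Darwin.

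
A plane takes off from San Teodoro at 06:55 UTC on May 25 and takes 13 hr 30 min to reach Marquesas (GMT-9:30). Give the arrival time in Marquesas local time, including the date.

Departure is given in UTC: 06:55 on May 25.
Add 13 hours and 30 minutes → 20:25 UTC.
Marquesas is UTC−9:30: 20:25 − 9:30 = 10:55 on May 25.

10:55 on May 25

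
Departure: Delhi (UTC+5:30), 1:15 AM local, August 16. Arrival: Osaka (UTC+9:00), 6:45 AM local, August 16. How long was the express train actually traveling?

Osaka is 3:30 ahead of Delhi.
Clock-face elapsed time (ignoring zones) is 5 hours 30 minutes.
Actual elapsed = 5 hours 30 minutes − 3:30 = 2 hours.

2 hours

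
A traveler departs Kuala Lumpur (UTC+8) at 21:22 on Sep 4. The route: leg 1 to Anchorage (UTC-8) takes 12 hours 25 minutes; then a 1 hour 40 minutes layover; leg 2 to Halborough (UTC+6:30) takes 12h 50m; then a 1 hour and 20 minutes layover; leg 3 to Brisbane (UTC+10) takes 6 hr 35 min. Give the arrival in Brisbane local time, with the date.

10:12 on September 6

Convert departure to UTC: 21:22 − 8:00 = 13:22 UTC on Sep 4.
Add 12 hours 25 minutes leg 1 → 01:47 UTC (Sep 5).
Add 1 hour and 40 minutes layover in Anchorage → 03:27 UTC.
Add 12 hours 50 minutes leg 2 → 16:17 UTC.
Add 1 hour and 20 minutes layover in Halborough → 17:37 UTC.
Add 6 hours and 35 minutes leg 3 → 00:12 UTC (Sep 6).
Brisbane is UTC+10:00, so local arrival = 00:12 + 10:00 = 10:12 on Sep 6.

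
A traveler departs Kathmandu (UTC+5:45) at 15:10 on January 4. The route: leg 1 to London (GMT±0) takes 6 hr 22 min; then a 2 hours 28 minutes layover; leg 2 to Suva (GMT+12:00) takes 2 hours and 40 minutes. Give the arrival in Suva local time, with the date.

08:55 on January 5

Convert departure to UTC: 15:10 − 5:45 = 09:25 UTC on Jan 4.
Add 6 hours and 22 minutes leg 1 → 15:47 UTC.
Add 2 hours and 28 minutes layover in London → 18:15 UTC.
Add 2 hours and 40 minutes leg 2 → 20:55 UTC.
Suva is UTC+12:00, so local arrival = 20:55 + 12:00 = 08:55 on Jan 5.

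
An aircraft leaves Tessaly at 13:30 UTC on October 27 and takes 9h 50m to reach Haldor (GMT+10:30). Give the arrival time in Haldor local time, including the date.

Departure is given in UTC: 13:30 on Oct 27.
Add 9 hours and 50 minutes → 23:20 UTC.
Haldor is UTC+10:30: 23:20 + 10:30 = 09:50 on Oct 28.

09:50 on October 28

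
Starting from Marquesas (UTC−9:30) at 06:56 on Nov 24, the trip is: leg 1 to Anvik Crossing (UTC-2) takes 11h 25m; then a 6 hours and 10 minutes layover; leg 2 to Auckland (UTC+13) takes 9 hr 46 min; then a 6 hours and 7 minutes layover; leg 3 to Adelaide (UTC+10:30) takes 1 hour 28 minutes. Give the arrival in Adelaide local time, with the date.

Convert departure to UTC: 06:56 + 9:30 = 16:26 UTC on Nov 24.
Add 11 hours and 25 minutes leg 1 → 03:51 UTC (Nov 25).
Add 6 hours 10 minutes layover in Anvik Crossing → 10:01 UTC.
Add 9 hours 46 minutes leg 2 → 19:47 UTC.
Add 6 hours and 7 minutes layover in Auckland → 01:54 UTC (Nov 26).
Add 1 hour and 28 minutes leg 3 → 03:22 UTC.
Adelaide is UTC+10:30, so local arrival = 03:22 + 10:30 = 13:52 on Nov 26.

13:52 on Nov 26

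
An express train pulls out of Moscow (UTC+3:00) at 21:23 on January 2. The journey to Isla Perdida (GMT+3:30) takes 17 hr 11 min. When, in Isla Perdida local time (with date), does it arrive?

Isla Perdida is 0:30 ahead of Moscow.
After 17 hours and 11 minutes it is 14:34 (Jan 3) in Moscow.
Shift by the zone difference: 14:34 + 0:30 = 15:04 on Jan 3 in Isla Perdida.

15:04 on January 3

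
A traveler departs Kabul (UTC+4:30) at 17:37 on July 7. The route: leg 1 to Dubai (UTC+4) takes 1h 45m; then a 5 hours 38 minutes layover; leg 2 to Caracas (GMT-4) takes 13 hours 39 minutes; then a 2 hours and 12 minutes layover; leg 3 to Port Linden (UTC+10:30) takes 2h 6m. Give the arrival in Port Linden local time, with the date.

00:57 on Jul 9

Convert departure to UTC: 17:37 − 4:30 = 13:07 UTC on Jul 7.
Add 1 hour and 45 minutes leg 1 → 14:52 UTC.
Add 5 hours 38 minutes layover in Dubai → 20:30 UTC.
Add 13 hours and 39 minutes leg 2 → 10:09 UTC (Jul 8).
Add 2 hours 12 minutes layover in Caracas → 12:21 UTC.
Add 2 hours 6 minutes leg 3 → 14:27 UTC.
Port Linden is UTC+10:30, so local arrival = 14:27 + 10:30 = 00:57 on Jul 9.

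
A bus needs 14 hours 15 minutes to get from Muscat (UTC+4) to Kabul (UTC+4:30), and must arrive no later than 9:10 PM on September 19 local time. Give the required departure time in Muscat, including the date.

6:25 AM on September 19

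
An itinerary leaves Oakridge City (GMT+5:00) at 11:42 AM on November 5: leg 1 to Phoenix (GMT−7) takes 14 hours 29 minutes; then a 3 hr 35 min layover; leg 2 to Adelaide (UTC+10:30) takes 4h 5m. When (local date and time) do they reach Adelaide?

3:21 PM on Nov 6

Convert departure to UTC: 11:42 AM − 5:00 = 6:42 AM UTC on Nov 5.
Add 14 hours 29 minutes leg 1 → 9:11 PM UTC.
Add 3 hours and 35 minutes layover in Phoenix → 12:46 AM UTC (Nov 6).
Add 4 hours 5 minutes leg 2 → 4:51 AM UTC.
Adelaide is UTC+10:30, so local arrival = 4:51 AM + 10:30 = 3:21 PM on Nov 6.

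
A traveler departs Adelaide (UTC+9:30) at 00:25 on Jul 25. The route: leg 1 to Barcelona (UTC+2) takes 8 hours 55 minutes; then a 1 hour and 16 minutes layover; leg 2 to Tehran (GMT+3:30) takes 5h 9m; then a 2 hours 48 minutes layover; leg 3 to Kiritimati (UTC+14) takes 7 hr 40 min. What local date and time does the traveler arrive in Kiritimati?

06:43 on July 26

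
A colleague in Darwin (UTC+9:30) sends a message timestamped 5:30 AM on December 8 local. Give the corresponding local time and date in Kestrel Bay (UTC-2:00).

Kestrel Bay is 11:30 behind Darwin.
Shift by the zone difference: 5:30 AM − 11:30 = 6:00 PM on Dec 7 in Kestrel Bay.

6:00 PM on December 7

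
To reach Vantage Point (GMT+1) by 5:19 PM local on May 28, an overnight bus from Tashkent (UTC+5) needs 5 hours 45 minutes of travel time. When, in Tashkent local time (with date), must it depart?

3:34 PM on May 28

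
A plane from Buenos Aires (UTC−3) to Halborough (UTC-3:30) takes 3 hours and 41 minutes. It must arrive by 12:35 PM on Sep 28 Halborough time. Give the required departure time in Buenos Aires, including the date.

9:24 AM on Sep 28

Target arrival in UTC: 12:35 PM + 3:30 = 4:05 PM on Sep 28.
Subtract 3 hours and 41 minutes → departure 12:24 PM UTC on Sep 28.
Buenos Aires is UTC−3:00: 12:24 PM − 3:00 = 9:24 AM on Sep 28.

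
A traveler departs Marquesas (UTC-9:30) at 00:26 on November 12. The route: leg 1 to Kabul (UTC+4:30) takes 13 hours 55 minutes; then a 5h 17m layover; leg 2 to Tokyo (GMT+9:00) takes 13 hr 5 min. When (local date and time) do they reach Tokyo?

Convert departure to UTC: 00:26 + 9:30 = 09:56 UTC on Nov 12.
Add 13 hours and 55 minutes leg 1 → 23:51 UTC.
Add 5 hours 17 minutes layover in Kabul → 05:08 UTC (Nov 13).
Add 13 hours and 5 minutes leg 2 → 18:13 UTC.
Tokyo is UTC+9:00, so local arrival = 18:13 + 9:00 = 03:13 on Nov 14.

03:13 on November 14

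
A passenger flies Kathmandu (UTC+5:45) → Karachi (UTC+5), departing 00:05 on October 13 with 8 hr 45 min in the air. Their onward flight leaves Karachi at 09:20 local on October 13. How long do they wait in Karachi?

1 hour 15 minutes

Convert departure to UTC: 00:05 − 5:45 = 18:20 UTC on Oct 12.
Add 8 hours and 45 minutes flight time → 03:05 UTC (Oct 13).
Karachi is UTC+5:00, so local arrival = 03:05 + 5:00 = 08:05 on Oct 13.
Layover = 09:20 − 08:05 = 1 hour 15 minutes.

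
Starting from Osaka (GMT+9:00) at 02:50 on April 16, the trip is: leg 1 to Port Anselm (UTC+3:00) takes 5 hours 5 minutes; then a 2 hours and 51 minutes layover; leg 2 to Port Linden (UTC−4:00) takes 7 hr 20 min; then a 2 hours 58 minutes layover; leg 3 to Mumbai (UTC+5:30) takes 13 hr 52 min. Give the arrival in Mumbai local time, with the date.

07:26 on April 17

Convert departure to UTC: 02:50 − 9:00 = 17:50 UTC on Apr 15.
Add 5 hours and 5 minutes leg 1 → 22:55 UTC.
Add 2 hours and 51 minutes layover in Port Anselm → 01:46 UTC (Apr 16).
Add 7 hours 20 minutes leg 2 → 09:06 UTC.
Add 2 hours 58 minutes layover in Port Linden → 12:04 UTC.
Add 13 hours and 52 minutes leg 3 → 01:56 UTC (Apr 17).
Mumbai is UTC+5:30, so local arrival = 01:56 + 5:30 = 07:26 on Apr 17.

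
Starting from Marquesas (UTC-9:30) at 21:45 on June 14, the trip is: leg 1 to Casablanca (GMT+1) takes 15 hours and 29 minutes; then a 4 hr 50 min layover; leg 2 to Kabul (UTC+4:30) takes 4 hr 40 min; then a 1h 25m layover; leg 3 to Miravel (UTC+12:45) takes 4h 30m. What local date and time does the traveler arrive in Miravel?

Convert departure to UTC: 21:45 + 9:30 = 07:15 UTC on Jun 15.
Add 15 hours and 29 minutes leg 1 → 22:44 UTC.
Add 4 hours 50 minutes layover in Casablanca → 03:34 UTC (Jun 16).
Add 4 hours 40 minutes leg 2 → 08:14 UTC.
Add 1 hour 25 minutes layover in Kabul → 09:39 UTC.
Add 4 hours 30 minutes leg 3 → 14:09 UTC.
Miravel is UTC+12:45, so local arrival = 14:09 + 12:45 = 02:54 on Jun 17.

02:54 on June 17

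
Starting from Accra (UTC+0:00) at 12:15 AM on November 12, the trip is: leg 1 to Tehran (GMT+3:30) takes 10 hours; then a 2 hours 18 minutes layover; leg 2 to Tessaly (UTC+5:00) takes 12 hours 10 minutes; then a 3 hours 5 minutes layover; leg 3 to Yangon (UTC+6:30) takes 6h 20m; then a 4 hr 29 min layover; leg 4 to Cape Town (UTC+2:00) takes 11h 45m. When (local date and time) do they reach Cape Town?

Accra is at UTC+0, so departure is already 12:15 AM UTC on Nov 12.
Add 10 hours leg 1 → 10:15 AM UTC.
Add 2 hours 18 minutes layover in Tehran → 12:33 PM UTC.
Add 12 hours and 10 minutes leg 2 → 12:43 AM UTC (Nov 13).
Add 3 hours and 5 minutes layover in Tessaly → 3:48 AM UTC.
Add 6 hours and 20 minutes leg 3 → 10:08 AM UTC.
Add 4 hours 29 minutes layover in Yangon → 2:37 PM UTC.
Add 11 hours and 45 minutes leg 4 → 2:22 AM UTC (Nov 14).
Cape Town is UTC+2:00, so local arrival = 2:22 AM + 2:00 = 4:22 AM on Nov 14.

4:22 AM on Nov 14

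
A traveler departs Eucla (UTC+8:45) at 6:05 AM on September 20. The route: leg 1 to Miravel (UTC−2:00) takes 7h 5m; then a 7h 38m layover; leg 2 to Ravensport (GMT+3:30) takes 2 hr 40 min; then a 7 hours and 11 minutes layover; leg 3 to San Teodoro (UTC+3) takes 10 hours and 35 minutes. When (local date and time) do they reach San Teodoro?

11:29 AM on September 21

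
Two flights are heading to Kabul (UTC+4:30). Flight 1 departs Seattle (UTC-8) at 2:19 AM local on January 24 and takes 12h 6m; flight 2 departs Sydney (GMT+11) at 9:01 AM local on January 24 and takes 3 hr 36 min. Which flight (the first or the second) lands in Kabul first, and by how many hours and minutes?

Flight 1 in UTC: 2:19 AM + 8:00 = 10:19 AM on Jan 24.
+12 hours 6 minutes → arrive 10:25 PM UTC on Jan 24.
Flight 2 in UTC: 9:01 AM − 11:00 = 10:01 PM on Jan 23.
+3 hours and 36 minutes → arrive 1:37 AM UTC on Jan 24.
Flight 2 lands earlier by 20 hours 48 minutes.

the second, by 20 hours 48 minutes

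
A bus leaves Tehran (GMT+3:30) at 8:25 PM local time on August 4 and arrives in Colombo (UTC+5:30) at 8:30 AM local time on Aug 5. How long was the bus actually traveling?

Departure in UTC: 8:25 PM − 3:30 = 4:55 PM on Aug 4.
Arrival in UTC: 8:30 AM − 5:30 = 3:00 AM on Aug 5.
Elapsed = 3:00 AM − 4:55 PM (+1 day) = 10 hours 5 minutes.

10 hours 5 minutes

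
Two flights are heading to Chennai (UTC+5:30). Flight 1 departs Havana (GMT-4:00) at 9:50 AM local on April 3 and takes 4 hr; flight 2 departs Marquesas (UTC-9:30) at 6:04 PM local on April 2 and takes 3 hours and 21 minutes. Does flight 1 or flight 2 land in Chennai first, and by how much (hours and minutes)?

the second, by 10 hours 55 minutes

Flight 1 in UTC: 9:50 AM + 4:00 = 1:50 PM on Apr 3.
+4 hours → arrive 5:50 PM UTC on Apr 3.
Flight 2 in UTC: 6:04 PM + 9:30 = 3:34 AM on Apr 3.
+3 hours 21 minutes → arrive 6:55 AM UTC on Apr 3.
Flight 2 lands earlier by 10 hours 55 minutes.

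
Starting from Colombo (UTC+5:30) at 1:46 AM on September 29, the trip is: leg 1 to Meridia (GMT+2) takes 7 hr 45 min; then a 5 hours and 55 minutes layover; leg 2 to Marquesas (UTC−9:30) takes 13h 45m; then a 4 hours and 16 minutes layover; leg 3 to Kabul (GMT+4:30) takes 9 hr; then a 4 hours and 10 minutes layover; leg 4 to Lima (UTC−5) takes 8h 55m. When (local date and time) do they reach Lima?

Convert departure to UTC: 1:46 AM − 5:30 = 8:16 PM UTC on Sep 28.
Add 7 hours and 45 minutes leg 1 → 4:01 AM UTC (Sep 29).
Add 5 hours and 55 minutes layover in Meridia → 9:56 AM UTC.
Add 13 hours and 45 minutes leg 2 → 11:41 PM UTC.
Add 4 hours and 16 minutes layover in Marquesas → 3:57 AM UTC (Sep 30).
Add 9 hours leg 3 → 12:57 PM UTC.
Add 4 hours and 10 minutes layover in Kabul → 5:07 PM UTC.
Add 8 hours 55 minutes leg 4 → 2:02 AM UTC (Oct 1).
Lima is UTC−5:00, so local arrival = 2:02 AM − 5:00 = 9:02 PM on Sep 30.

9:02 PM on Sep 30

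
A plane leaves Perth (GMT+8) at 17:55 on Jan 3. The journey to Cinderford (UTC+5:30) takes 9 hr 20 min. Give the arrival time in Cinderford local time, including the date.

00:45 on January 4

Convert departure to UTC: 17:55 − 8:00 = 09:55 UTC on Jan 3.
Add 9 hours and 20 minutes travel time → 19:15 UTC.
Cinderford is UTC+5:30, so local arrival = 19:15 + 5:30 = 00:45 on Jan 4.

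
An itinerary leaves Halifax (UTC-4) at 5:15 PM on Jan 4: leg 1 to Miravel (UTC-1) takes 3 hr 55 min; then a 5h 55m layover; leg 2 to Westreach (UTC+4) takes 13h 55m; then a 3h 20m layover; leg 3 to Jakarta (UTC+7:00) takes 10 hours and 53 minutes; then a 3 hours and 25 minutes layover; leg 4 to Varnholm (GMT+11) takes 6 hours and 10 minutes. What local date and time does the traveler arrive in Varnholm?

Convert departure to UTC: 5:15 PM + 4:00 = 9:15 PM UTC on Jan 4.
Add 3 hours 55 minutes leg 1 → 1:10 AM UTC (Jan 5).
Add 5 hours 55 minutes layover in Miravel → 7:05 AM UTC.
Add 13 hours 55 minutes leg 2 → 9:00 PM UTC.
Add 3 hours and 20 minutes layover in Westreach → 12:20 AM UTC (Jan 6).
Add 10 hours 53 minutes leg 3 → 11:13 AM UTC.
Add 3 hours and 25 minutes layover in Jakarta → 2:38 PM UTC.
Add 6 hours 10 minutes leg 4 → 8:48 PM UTC.
Varnholm is UTC+11:00, so local arrival = 8:48 PM + 11:00 = 7:48 AM on Jan 7.

7:48 AM on Jan 7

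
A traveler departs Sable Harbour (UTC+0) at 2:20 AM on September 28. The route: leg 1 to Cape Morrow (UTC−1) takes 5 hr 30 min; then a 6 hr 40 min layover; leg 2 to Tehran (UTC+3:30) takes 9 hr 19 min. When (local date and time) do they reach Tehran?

Sable Harbour is at UTC+0, so departure is already 2:20 AM UTC on Sep 28.
Add 5 hours 30 minutes leg 1 → 7:50 AM UTC.
Add 6 hours 40 minutes layover in Cape Morrow → 2:30 PM UTC.
Add 9 hours 19 minutes leg 2 → 11:49 PM UTC.
Tehran is UTC+3:30, so local arrival = 11:49 PM + 3:30 = 3:19 AM on Sep 29.

3:19 AM on September 29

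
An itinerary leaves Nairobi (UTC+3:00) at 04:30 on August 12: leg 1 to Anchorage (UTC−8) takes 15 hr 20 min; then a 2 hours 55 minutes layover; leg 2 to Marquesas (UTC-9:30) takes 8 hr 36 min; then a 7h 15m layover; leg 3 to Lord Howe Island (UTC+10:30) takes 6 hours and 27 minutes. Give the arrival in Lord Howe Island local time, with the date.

04:33 on August 14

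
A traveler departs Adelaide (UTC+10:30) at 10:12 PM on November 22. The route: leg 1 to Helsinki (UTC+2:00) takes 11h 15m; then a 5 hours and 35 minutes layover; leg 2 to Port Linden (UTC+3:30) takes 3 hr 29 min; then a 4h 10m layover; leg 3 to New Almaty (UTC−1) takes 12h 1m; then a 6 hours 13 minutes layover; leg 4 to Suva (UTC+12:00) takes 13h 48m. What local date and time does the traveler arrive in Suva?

8:13 AM on November 25

Convert departure to UTC: 10:12 PM − 10:30 = 11:42 AM UTC on Nov 22.
Add 11 hours 15 minutes leg 1 → 10:57 PM UTC.
Add 5 hours and 35 minutes layover in Helsinki → 4:32 AM UTC (Nov 23).
Add 3 hours and 29 minutes leg 2 → 8:01 AM UTC.
Add 4 hours 10 minutes layover in Port Linden → 12:11 PM UTC.
Add 12 hours and 1 minute leg 3 → 12:12 AM UTC (Nov 24).
Add 6 hours and 13 minutes layover in New Almaty → 6:25 AM UTC.
Add 13 hours and 48 minutes leg 4 → 8:13 PM UTC.
Suva is UTC+12:00, so local arrival = 8:13 PM + 12:00 = 8:13 AM on Nov 25.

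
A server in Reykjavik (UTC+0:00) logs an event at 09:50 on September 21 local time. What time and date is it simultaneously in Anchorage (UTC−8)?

01:50 on September 21

Anchorage is 8:00 behind Reykjavik.
Shift by the zone difference: 09:50 − 8:00 = 01:50 on Sep 21 in Anchorage.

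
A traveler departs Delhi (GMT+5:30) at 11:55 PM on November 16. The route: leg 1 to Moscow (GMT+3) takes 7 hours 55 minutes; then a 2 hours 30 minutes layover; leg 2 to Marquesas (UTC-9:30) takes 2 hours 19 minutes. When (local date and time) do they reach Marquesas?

Convert departure to UTC: 11:55 PM − 5:30 = 6:25 PM UTC on Nov 16.
Add 7 hours and 55 minutes leg 1 → 2:20 AM UTC (Nov 17).
Add 2 hours 30 minutes layover in Moscow → 4:50 AM UTC.
Add 2 hours 19 minutes leg 2 → 7:09 AM UTC.
Marquesas is UTC−9:30, so local arrival = 7:09 AM − 9:30 = 9:39 PM on Nov 16.

9:39 PM on Nov 16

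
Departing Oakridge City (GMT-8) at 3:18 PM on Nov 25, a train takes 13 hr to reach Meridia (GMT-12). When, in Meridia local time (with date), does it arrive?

12:18 AM on November 26

Meridia is 4:00 behind Oakridge City.
After 13 hours it is 4:18 AM (Nov 26) in Oakridge City.
Shift by the zone difference: 4:18 AM − 4:00 = 12:18 AM on Nov 26 in Meridia.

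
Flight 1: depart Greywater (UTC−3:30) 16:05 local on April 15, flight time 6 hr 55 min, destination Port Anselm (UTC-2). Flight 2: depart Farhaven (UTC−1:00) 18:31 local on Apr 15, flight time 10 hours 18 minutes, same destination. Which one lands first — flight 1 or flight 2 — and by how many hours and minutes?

Flight 1 in UTC: 16:05 + 3:30 = 19:35 on Apr 15.
+6 hours and 55 minutes → arrive 02:30 UTC on Apr 16.
Flight 2 in UTC: 18:31 + 1:00 = 19:31 on Apr 15.
+10 hours 18 minutes → arrive 05:49 UTC on Apr 16.
Flight 1 lands earlier by 3 hours 19 minutes.

the first, by 3 hours 19 minutes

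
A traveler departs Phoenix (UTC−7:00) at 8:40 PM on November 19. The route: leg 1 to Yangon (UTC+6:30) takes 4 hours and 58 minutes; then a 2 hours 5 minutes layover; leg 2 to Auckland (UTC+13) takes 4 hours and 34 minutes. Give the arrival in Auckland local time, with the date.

4:17 AM on Nov 21

Convert departure to UTC: 8:40 PM + 7:00 = 3:40 AM UTC on Nov 20.
Add 4 hours and 58 minutes leg 1 → 8:38 AM UTC.
Add 2 hours 5 minutes layover in Yangon → 10:43 AM UTC.
Add 4 hours 34 minutes leg 2 → 3:17 PM UTC.
Auckland is UTC+13:00, so local arrival = 3:17 PM + 13:00 = 4:17 AM on Nov 21.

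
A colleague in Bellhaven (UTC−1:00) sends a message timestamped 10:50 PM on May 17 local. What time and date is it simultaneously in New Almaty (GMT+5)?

4:50 AM on May 18

In UTC: 10:50 PM + 1:00 = 11:50 PM on May 17.
New Almaty is UTC+5:00: 11:50 PM + 5:00 = 4:50 AM on May 18.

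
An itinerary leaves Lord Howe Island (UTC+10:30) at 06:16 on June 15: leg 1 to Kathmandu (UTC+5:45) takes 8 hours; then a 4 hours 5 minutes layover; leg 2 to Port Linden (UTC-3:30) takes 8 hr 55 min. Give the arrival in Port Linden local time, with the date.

13:16 on June 15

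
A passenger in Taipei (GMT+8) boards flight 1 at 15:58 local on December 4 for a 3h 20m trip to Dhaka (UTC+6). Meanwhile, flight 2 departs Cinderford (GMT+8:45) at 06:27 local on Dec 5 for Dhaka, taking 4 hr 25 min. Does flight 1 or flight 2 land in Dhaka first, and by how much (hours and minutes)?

Flight 1 in UTC: 15:58 − 8:00 = 07:58 on Dec 4.
+3 hours 20 minutes → arrive 11:18 UTC on Dec 4.
Flight 2 in UTC: 06:27 − 8:45 = 21:42 on Dec 4.
+4 hours 25 minutes → arrive 02:07 UTC on Dec 5.
Flight 1 lands earlier by 14 hours 49 minutes.

the first, by 14 hours 49 minutes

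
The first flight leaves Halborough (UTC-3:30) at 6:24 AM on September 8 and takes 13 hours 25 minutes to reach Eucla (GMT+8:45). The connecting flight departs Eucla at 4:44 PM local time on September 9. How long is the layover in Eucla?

8 hours 40 minutes

Convert departure to UTC: 6:24 AM + 3:30 = 9:54 AM UTC on Sep 8.
Add 13 hours and 25 minutes flight time → 11:19 PM UTC.
Eucla is UTC+8:45, so local arrival = 11:19 PM + 8:45 = 8:04 AM on Sep 9.
Layover = 4:44 PM − 8:04 AM = 8 hours 40 minutes.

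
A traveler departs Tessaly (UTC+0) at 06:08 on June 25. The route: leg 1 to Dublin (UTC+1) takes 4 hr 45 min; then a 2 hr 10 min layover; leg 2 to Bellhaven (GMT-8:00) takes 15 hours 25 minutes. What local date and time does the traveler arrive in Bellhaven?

Tessaly is at UTC+0, so departure is already 06:08 UTC on Jun 25.
Add 4 hours and 45 minutes leg 1 → 10:53 UTC.
Add 2 hours and 10 minutes layover in Dublin → 13:03 UTC.
Add 15 hours 25 minutes leg 2 → 04:28 UTC (Jun 26).
Bellhaven is UTC−8:00, so local arrival = 04:28 − 8:00 = 20:28 on Jun 25.

20:28 on June 25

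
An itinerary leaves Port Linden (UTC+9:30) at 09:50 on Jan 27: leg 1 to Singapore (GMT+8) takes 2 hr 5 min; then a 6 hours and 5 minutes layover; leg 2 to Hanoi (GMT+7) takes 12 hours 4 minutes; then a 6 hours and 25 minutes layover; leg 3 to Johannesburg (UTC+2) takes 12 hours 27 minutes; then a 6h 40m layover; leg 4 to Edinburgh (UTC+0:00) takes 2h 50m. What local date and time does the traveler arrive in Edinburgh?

Convert departure to UTC: 09:50 − 9:30 = 00:20 UTC on Jan 27.
Add 2 hours 5 minutes leg 1 → 02:25 UTC.
Add 6 hours 5 minutes layover in Singapore → 08:30 UTC.
Add 12 hours and 4 minutes leg 2 → 20:34 UTC.
Add 6 hours and 25 minutes layover in Hanoi → 02:59 UTC (Jan 28).
Add 12 hours and 27 minutes leg 3 → 15:26 UTC.
Add 6 hours and 40 minutes layover in Johannesburg → 22:06 UTC.
Add 2 hours and 50 minutes leg 4 → 00:56 UTC (Jan 29).
Edinburgh is UTC+0, so local arrival is the same: 00:56 on Jan 29.

00:56 on Jan 29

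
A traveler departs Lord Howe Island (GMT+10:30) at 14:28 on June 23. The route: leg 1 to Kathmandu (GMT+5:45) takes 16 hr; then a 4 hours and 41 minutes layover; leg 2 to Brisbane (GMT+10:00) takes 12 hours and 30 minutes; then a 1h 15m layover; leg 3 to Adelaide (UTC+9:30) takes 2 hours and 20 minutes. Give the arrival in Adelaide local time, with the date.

02:14 on June 25

Convert departure to UTC: 14:28 − 10:30 = 03:58 UTC on Jun 23.
Add 16 hours leg 1 → 19:58 UTC.
Add 4 hours and 41 minutes layover in Kathmandu → 00:39 UTC (Jun 24).
Add 12 hours and 30 minutes leg 2 → 13:09 UTC.
Add 1 hour 15 minutes layover in Brisbane → 14:24 UTC.
Add 2 hours 20 minutes leg 3 → 16:44 UTC.
Adelaide is UTC+9:30, so local arrival = 16:44 + 9:30 = 02:14 on Jun 25.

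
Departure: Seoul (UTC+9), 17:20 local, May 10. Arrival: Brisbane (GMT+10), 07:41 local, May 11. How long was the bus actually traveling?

13 hours 21 minutes

Departure in UTC: 17:20 − 9:00 = 08:20 on May 10.
Arrival in UTC: 07:41 − 10:00 = 21:41 on May 10.
Elapsed = 21:41 − 08:20 = 13 hours 21 minutes.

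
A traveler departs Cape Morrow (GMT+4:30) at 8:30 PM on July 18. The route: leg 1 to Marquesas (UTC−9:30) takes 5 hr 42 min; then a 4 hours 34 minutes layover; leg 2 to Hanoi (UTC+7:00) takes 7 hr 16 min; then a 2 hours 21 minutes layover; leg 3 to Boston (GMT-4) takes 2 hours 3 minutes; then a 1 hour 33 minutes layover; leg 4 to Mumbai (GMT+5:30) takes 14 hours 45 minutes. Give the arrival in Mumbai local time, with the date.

11:44 AM on July 20

Convert departure to UTC: 8:30 PM − 4:30 = 4:00 PM UTC on Jul 18.
Add 5 hours and 42 minutes leg 1 → 9:42 PM UTC.
Add 4 hours 34 minutes layover in Marquesas → 2:16 AM UTC (Jul 19).
Add 7 hours and 16 minutes leg 2 → 9:32 AM UTC.
Add 2 hours 21 minutes layover in Hanoi → 11:53 AM UTC.
Add 2 hours 3 minutes leg 3 → 1:56 PM UTC.
Add 1 hour and 33 minutes layover in Boston → 3:29 PM UTC.
Add 14 hours and 45 minutes leg 4 → 6:14 AM UTC (Jul 20).
Mumbai is UTC+5:30, so local arrival = 6:14 AM + 5:30 = 11:44 AM on Jul 20.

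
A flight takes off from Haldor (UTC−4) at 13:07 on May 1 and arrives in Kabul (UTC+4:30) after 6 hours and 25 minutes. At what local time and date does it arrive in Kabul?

Kabul is 8:30 ahead of Haldor.
After 6 hours and 25 minutes it is 19:32 in Haldor.
Shift by the zone difference: 19:32 + 8:30 = 04:02 on May 2 in Kabul.

04:02 on May 2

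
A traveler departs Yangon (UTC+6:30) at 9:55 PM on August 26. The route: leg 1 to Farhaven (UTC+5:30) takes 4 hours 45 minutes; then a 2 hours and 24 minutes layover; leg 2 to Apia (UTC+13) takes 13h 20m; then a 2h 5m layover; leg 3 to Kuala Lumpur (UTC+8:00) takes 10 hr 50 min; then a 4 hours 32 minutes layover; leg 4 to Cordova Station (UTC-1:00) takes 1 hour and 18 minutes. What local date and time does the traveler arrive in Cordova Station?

5:39 AM on August 28

Convert departure to UTC: 9:55 PM − 6:30 = 3:25 PM UTC on Aug 26.
Add 4 hours and 45 minutes leg 1 → 8:10 PM UTC.
Add 2 hours and 24 minutes layover in Farhaven → 10:34 PM UTC.
Add 13 hours and 20 minutes leg 2 → 11:54 AM UTC (Aug 27).
Add 2 hours 5 minutes layover in Apia → 1:59 PM UTC.
Add 10 hours 50 minutes leg 3 → 12:49 AM UTC (Aug 28).
Add 4 hours and 32 minutes layover in Kuala Lumpur → 5:21 AM UTC.
Add 1 hour and 18 minutes leg 4 → 6:39 AM UTC.
Cordova Station is UTC−1:00, so local arrival = 6:39 AM − 1:00 = 5:39 AM on Aug 28.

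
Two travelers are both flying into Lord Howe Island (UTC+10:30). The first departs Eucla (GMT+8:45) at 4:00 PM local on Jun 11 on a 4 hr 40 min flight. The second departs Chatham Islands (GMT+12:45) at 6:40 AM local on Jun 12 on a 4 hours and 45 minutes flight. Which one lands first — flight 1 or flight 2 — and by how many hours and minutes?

Flight 1 in UTC: 4:00 PM − 8:45 = 7:15 AM on Jun 11.
+4 hours and 40 minutes → arrive 11:55 AM UTC on Jun 11.
Flight 2 in UTC: 6:40 AM − 12:45 = 5:55 PM on Jun 11.
+4 hours 45 minutes → arrive 10:40 PM UTC on Jun 11.
Flight 1 lands earlier by 10 hours 45 minutes.

the first, by 10 hours 45 minutes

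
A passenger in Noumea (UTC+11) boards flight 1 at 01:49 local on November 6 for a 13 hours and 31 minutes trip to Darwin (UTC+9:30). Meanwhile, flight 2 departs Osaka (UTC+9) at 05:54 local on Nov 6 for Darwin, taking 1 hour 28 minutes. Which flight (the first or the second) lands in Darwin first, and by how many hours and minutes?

the second, by 5 hours 58 minutes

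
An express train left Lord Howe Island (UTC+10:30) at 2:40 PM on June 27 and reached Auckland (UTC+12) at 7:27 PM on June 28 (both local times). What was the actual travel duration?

Departure in UTC: 2:40 PM − 10:30 = 4:10 AM on Jun 27.
Arrival in UTC: 7:27 PM − 12:00 = 7:27 AM on Jun 28.
Elapsed = 7:27 AM − 4:10 AM (+1 day) = 27 hours 17 minutes.

27 hours 17 minutes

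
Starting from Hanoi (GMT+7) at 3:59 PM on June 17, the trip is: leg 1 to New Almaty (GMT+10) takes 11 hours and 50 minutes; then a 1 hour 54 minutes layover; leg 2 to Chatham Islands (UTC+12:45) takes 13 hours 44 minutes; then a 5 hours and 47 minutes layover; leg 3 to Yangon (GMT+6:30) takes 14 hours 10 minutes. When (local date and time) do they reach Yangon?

Convert departure to UTC: 3:59 PM − 7:00 = 8:59 AM UTC on Jun 17.
Add 11 hours 50 minutes leg 1 → 8:49 PM UTC.
Add 1 hour and 54 minutes layover in New Almaty → 10:43 PM UTC.
Add 13 hours and 44 minutes leg 2 → 12:27 PM UTC (Jun 18).
Add 5 hours and 47 minutes layover in Chatham Islands → 6:14 PM UTC.
Add 14 hours 10 minutes leg 3 → 8:24 AM UTC (Jun 19).
Yangon is UTC+6:30, so local arrival = 8:24 AM + 6:30 = 2:54 PM on Jun 19.

2:54 PM on Jun 19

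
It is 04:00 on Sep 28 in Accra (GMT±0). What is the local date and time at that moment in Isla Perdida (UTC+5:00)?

09:00 on September 28

Accra is UTC+0 so that is 04:00 UTC.
Isla Perdida is UTC+5:00: 04:00 + 5:00 = 09:00 on Sep 28.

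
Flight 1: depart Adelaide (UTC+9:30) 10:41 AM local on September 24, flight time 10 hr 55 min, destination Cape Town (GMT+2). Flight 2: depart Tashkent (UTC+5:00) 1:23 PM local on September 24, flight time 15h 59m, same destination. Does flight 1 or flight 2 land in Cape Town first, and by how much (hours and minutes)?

the first, by 12 hours 16 minutes

Flight 1 in UTC: 10:41 AM − 9:30 = 1:11 AM on Sep 24.
+10 hours 55 minutes → arrive 12:06 PM UTC on Sep 24.
Flight 2 in UTC: 1:23 PM − 5:00 = 8:23 AM on Sep 24.
+15 hours and 59 minutes → arrive 12:22 AM UTC on Sep 25.
Flight 1 lands earlier by 12 hours 16 minutes.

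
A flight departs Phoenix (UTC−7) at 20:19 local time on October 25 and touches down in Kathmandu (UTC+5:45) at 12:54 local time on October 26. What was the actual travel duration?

3 hours 50 minutes

Kathmandu is 12:45 ahead of Phoenix.
Clock-face elapsed time (ignoring zones) is 16 hours 35 minutes.
Actual elapsed = 16 hours 35 minutes − 12:45 = 3 hours 50 minutes.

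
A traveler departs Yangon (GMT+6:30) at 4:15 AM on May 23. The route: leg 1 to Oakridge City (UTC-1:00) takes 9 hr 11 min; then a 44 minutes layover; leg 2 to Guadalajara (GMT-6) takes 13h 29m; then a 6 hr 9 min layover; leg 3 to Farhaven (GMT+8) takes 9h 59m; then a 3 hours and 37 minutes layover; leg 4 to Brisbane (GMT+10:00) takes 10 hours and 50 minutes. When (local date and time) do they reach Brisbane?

Convert departure to UTC: 4:15 AM − 6:30 = 9:45 PM UTC on May 22.
Add 9 hours and 11 minutes leg 1 → 6:56 AM UTC (May 23).
Add 44 minutes layover in Oakridge City → 7:40 AM UTC.
Add 13 hours 29 minutes leg 2 → 9:09 PM UTC.
Add 6 hours 9 minutes layover in Guadalajara → 3:18 AM UTC (May 24).
Add 9 hours 59 minutes leg 3 → 1:17 PM UTC.
Add 3 hours 37 minutes layover in Farhaven → 4:54 PM UTC.
Add 10 hours and 50 minutes leg 4 → 3:44 AM UTC (May 25).
Brisbane is UTC+10:00, so local arrival = 3:44 AM + 10:00 = 1:44 PM on May 25.

1:44 PM on May 25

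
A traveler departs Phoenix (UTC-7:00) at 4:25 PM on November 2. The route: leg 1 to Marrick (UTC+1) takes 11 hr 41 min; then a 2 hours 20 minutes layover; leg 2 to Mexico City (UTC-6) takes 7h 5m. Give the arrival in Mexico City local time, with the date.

2:31 PM on November 3

Convert departure to UTC: 4:25 PM + 7:00 = 11:25 PM UTC on Nov 2.
Add 11 hours and 41 minutes leg 1 → 11:06 AM UTC (Nov 3).
Add 2 hours and 20 minutes layover in Marrick → 1:26 PM UTC.
Add 7 hours 5 minutes leg 2 → 8:31 PM UTC.
Mexico City is UTC−6:00, so local arrival = 8:31 PM − 6:00 = 2:31 PM on Nov 3.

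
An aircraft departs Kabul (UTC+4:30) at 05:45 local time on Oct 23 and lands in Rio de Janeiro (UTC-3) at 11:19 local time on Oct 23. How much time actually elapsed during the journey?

Rio de Janeiro is 7:30 behind Kabul.
Clock-face elapsed time (ignoring zones) is 5 hours 34 minutes.
Actual elapsed = 5 hours 34 minutes + 7:30 = 13 hours 4 minutes.

13 hours 4 minutes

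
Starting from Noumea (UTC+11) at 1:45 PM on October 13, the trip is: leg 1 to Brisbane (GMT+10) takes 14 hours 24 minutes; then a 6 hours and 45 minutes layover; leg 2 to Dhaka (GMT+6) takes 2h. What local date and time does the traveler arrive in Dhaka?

7:54 AM on October 14

Convert departure to UTC: 1:45 PM − 11:00 = 2:45 AM UTC on Oct 13.
Add 14 hours 24 minutes leg 1 → 5:09 PM UTC.
Add 6 hours 45 minutes layover in Brisbane → 11:54 PM UTC.
Add 2 hours leg 2 → 1:54 AM UTC (Oct 14).
Dhaka is UTC+6:00, so local arrival = 1:54 AM + 6:00 = 7:54 AM on Oct 14.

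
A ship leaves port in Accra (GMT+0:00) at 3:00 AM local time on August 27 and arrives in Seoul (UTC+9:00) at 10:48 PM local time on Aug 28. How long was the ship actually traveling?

34 hours 48 minutes

Departure is already UTC: 3:00 AM on Aug 27.
Arrival in UTC: 10:48 PM − 9:00 = 1:48 PM on Aug 28.
Elapsed = 1:48 PM − 3:00 AM (+1 day) = 34 hours 48 minutes.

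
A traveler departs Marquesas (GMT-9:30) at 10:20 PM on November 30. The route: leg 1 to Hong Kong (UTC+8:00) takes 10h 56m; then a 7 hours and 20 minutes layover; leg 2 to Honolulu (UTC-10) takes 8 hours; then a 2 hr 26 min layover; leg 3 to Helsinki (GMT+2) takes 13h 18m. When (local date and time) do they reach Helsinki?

Convert departure to UTC: 10:20 PM + 9:30 = 7:50 AM UTC on Dec 1.
Add 10 hours 56 minutes leg 1 → 6:46 PM UTC.
Add 7 hours 20 minutes layover in Hong Kong → 2:06 AM UTC (Dec 2).
Add 8 hours leg 2 → 10:06 AM UTC.
Add 2 hours 26 minutes layover in Honolulu → 12:32 PM UTC.
Add 13 hours and 18 minutes leg 3 → 1:50 AM UTC (Dec 3).
Helsinki is UTC+2:00, so local arrival = 1:50 AM + 2:00 = 3:50 AM on Dec 3.

3:50 AM on Dec 3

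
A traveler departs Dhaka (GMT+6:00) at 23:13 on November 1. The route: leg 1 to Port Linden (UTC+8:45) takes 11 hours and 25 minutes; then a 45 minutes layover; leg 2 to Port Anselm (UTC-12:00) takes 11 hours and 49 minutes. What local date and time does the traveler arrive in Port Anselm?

Convert departure to UTC: 23:13 − 6:00 = 17:13 UTC on Nov 1.
Add 11 hours 25 minutes leg 1 → 04:38 UTC (Nov 2).
Add 45 minutes layover in Port Linden → 05:23 UTC.
Add 11 hours and 49 minutes leg 2 → 17:12 UTC.
Port Anselm is UTC−12:00, so local arrival = 17:12 − 12:00 = 05:12 on Nov 2.

05:12 on November 2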